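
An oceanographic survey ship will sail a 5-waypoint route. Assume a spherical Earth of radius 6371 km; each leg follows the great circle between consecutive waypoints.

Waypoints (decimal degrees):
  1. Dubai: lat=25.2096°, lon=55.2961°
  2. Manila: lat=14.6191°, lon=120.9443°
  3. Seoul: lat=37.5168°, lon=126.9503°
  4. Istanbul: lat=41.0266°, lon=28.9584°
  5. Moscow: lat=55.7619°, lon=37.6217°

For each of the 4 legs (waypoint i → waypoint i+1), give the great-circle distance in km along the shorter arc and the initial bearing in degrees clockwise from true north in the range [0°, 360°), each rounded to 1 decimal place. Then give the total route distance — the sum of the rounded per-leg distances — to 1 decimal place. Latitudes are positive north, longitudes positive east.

Leg 1: φ1=0.4399905, φ2=0.2551514, Δφ=-0.1848391, Δλ=1.1457772 rad; a=sin²(Δφ/2)+cosφ1·cosφ2·sin²(Δλ/2)=0.2657555612; c=2·atan2(√a, √(1-a))=1.083216767; dist=6371·c=6901.174 ≈ 6901.2 km; running total=6901.2 km
Leg 1 bearing: y=sinΔλ·cosφ2=0.88153632, x=cosφ1·sinφ2-sinφ1·cosφ2·cosΔλ=0.05841141; θ=atan2(y, x)=86.2091° ≈ 86.2°
Leg 2: φ1=0.2551514, φ2=0.6547917, Δφ=0.3996403, Δλ=0.1048245 rad; a=sin²(Δφ/2)+cosφ1·cosφ2·sin²(Δλ/2)=0.0415059013; c=2·atan2(√a, √(1-a))=0.410332593; dist=6371·c=2614.229 ≈ 2614.2 km; running total=9515.4 km
Leg 2 bearing: y=sinΔλ·cosφ2=0.08299195, x=cosφ1·sinφ2-sinφ1·cosφ2·cosΔλ=0.39018583; θ=atan2(y, x)=12.0078° ≈ 12.0°
Leg 3: φ1=0.6547917, φ2=0.7160493, Δφ=0.0612576, Δλ=-1.7102813 rad; a=sin²(Δφ/2)+cosφ1·cosφ2·sin²(Δλ/2)=0.3417222823; c=2·atan2(√a, √(1-a))=1.248700359; dist=6371·c=7955.470 ≈ 7955.5 km; running total=17470.9 km
Leg 3 bearing: y=sinΔλ·cosφ2=-0.74707794, x=cosφ1·sinφ2-sinφ1·cosφ2·cosΔλ=0.58452306; θ=atan2(y, x)=-51.9599° <0 so +360° → 308.0401° ≈ 308.0°
Leg 4: φ1=0.7160493, φ2=0.9732288, Δφ=0.2571795, Δλ=0.1512031 rad; a=sin²(Δφ/2)+cosφ1·cosφ2·sin²(Δλ/2)=0.0188657703; c=2·atan2(√a, √(1-a))=0.275576616; dist=6371·c=1755.699 ≈ 1755.7 km; running total=19226.6 km
Leg 4 bearing: y=sinΔλ·cosφ2=0.08474811, x=cosφ1·sinφ2-sinφ1·cosφ2·cosΔλ=0.25856754; θ=atan2(y, x)=18.1471° ≈ 18.1°

Leg 1: dist=6901.2 km, bearing=86.2°
Leg 2: dist=2614.2 km, bearing=12.0°
Leg 3: dist=7955.5 km, bearing=308.0°
Leg 4: dist=1755.7 km, bearing=18.1°
Total: 19226.6 km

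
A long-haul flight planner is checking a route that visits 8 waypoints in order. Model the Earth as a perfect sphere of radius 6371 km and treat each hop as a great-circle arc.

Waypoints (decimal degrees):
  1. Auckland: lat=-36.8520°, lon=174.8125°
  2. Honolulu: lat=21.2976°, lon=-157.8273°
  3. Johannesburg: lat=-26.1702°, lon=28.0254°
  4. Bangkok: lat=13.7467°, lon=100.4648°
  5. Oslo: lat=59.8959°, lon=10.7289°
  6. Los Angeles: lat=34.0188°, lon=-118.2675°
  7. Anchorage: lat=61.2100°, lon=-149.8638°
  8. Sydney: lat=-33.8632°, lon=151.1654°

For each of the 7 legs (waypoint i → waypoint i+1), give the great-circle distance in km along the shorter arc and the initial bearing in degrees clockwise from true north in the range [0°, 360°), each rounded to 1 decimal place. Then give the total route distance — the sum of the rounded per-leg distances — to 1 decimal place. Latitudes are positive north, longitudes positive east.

Leg 1: φ1=-0.6431887, φ2=0.3717132, Δφ=1.0149020, Δλ=-5.8056597 rad; a=sin²(Δφ/2)+cosφ1·cosφ2·sin²(Δλ/2)=0.2778483614; c=2·atan2(√a, √(1-a))=1.110399916; dist=6371·c=7074.358 ≈ 7074.4 km; running total=7074.4 km
Leg 1 bearing: y=sinΔλ·cosφ2=0.42819641, x=cosφ1·sinφ2-sinφ1·cosφ2·cosΔλ=0.78691959; θ=atan2(y, x)=28.5525° ≈ 28.6°
Leg 2: φ1=0.3717132, φ2=-0.4567562, Δφ=-0.8284694, Δλ=3.2437415 rad; a=sin²(Δφ/2)+cosφ1·cosφ2·sin²(Δλ/2)=0.9960136134; c=2·atan2(√a, √(1-a))=3.015232930; dist=6371·c=19210.049 ≈ 19210.0 km; running total=26284.4 km
Leg 2 bearing: y=sinΔλ·cosφ2=-0.09151804, x=cosφ1·sinφ2-sinφ1·cosφ2·cosΔλ=-0.08663966; θ=atan2(y, x)=-133.4315° <0 so +360° → 226.5685° ≈ 226.6°
Leg 3: φ1=-0.4567562, φ2=0.2399252, Δφ=0.6966813, Δλ=1.2643060 rad; a=sin²(Δφ/2)+cosφ1·cosφ2·sin²(Δλ/2)=0.4208877813; c=2·atan2(√a, √(1-a))=1.411904148; dist=6371·c=8995.241 ≈ 8995.2 km; running total=35279.6 km
Leg 3 bearing: y=sinΔλ·cosφ2=0.92608900, x=cosφ1·sinφ2-sinφ1·cosφ2·cosΔλ=0.34252620; θ=atan2(y, x)=69.7024° ≈ 69.7°
Leg 4: φ1=0.2399252, φ2=1.0453807, Δφ=0.8054555, Δλ=-1.5661869 rad; a=sin²(Δφ/2)+cosφ1·cosφ2·sin²(Δλ/2)=0.3960884592; c=2·atan2(√a, √(1-a))=1.361447405; dist=6371·c=8673.781 ≈ 8673.8 km; running total=43953.4 km
Leg 4 bearing: y=sinΔλ·cosφ2=-0.50156732, x=cosφ1·sinφ2-sinφ1·cosφ2·cosΔλ=0.83978556; θ=atan2(y, x)=-30.8480° <0 so +360° → 329.1520° ≈ 329.2°
Leg 5: φ1=1.0453807, φ2=0.5937401, Δφ=-0.4516406, Δλ=-2.2514119 rad; a=sin²(Δφ/2)+cosφ1·cosφ2·sin²(Δλ/2)=0.3888028085; c=2·atan2(√a, √(1-a))=1.346526655; dist=6371·c=8578.721 ≈ 8578.7 km; running total=52532.1 km
Leg 5 bearing: y=sinΔλ·cosφ2=-0.64417335, x=cosφ1·sinφ2-sinφ1·cosφ2·cosΔλ=0.73183430; θ=atan2(y, x)=-41.3548° <0 so +360° → 318.6452° ≈ 318.6°
Leg 6: φ1=0.5937401, φ2=1.0683160, Δφ=0.4745760, Δλ=-0.5514595 rad; a=sin²(Δφ/2)+cosφ1·cosφ2·sin²(Δλ/2)=0.0848435398; c=2·atan2(√a, √(1-a))=0.591127381; dist=6371·c=3766.073 ≈ 3766.1 km; running total=56298.2 km
Leg 6 bearing: y=sinΔλ·cosφ2=-0.25232550, x=cosφ1·sinφ2-sinφ1·cosφ2·cosΔλ=0.49690270; θ=atan2(y, x)=-26.9213° <0 so +360° → 333.0787° ≈ 333.1°
Leg 7: φ1=1.0683160, φ2=-0.5910243, Δφ=-1.6593404, Δλ=5.2539507 rad; a=sin²(Δφ/2)+cosφ1·cosφ2·sin²(Δλ/2)=0.6410966842; c=2·atan2(√a, √(1-a))=1.856875959; dist=6371·c=11830.157 ≈ 11830.2 km; running total=68128.4 km
Leg 7 bearing: y=sinΔλ·cosφ2=-0.71154826, x=cosφ1·sinφ2-sinφ1·cosφ2·cosΔλ=-0.64347959; θ=atan2(y, x)=-132.1242° <0 so +360° → 227.8758° ≈ 227.9°

Leg 1: dist=7074.4 km, bearing=28.6°
Leg 2: dist=19210.0 km, bearing=226.6°
Leg 3: dist=8995.2 km, bearing=69.7°
Leg 4: dist=8673.8 km, bearing=329.2°
Leg 5: dist=8578.7 km, bearing=318.6°
Leg 6: dist=3766.1 km, bearing=333.1°
Leg 7: dist=11830.2 km, bearing=227.9°
Total: 68128.4 km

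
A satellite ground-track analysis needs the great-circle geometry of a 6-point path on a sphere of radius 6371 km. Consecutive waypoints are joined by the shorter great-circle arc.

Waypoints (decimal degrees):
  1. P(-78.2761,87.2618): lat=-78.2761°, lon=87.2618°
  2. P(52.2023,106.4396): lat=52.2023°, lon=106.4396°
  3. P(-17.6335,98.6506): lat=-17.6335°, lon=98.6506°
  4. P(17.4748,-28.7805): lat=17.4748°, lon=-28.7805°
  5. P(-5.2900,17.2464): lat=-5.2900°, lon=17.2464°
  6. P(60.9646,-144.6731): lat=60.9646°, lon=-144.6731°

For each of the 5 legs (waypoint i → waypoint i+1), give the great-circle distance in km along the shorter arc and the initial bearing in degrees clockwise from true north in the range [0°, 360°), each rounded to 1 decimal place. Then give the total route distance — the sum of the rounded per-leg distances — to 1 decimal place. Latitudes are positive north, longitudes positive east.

Leg 1: dist=14566.6 km, bearing=15.5°
Leg 2: dist=7801.9 km, bearing=187.9°
Leg 3: dist=14461.1 km, bearing=278.3°
Leg 4: dist=5650.8 km, bearing=112.4°
Leg 5: dist=13642.0 km, bearing=349.7°
Total: 56122.4 km

Leg 1: φ1=-1.3661757, φ2=0.9111020, Δφ=2.2772777, Δλ=0.3347158 rad; a=sin²(Δφ/2)+cosφ1·cosφ2·sin²(Δλ/2)=0.8280362452; c=2·atan2(√a, √(1-a))=2.286399157; dist=6371·c=14566.649 ≈ 14566.6 km; running total=14566.6 km
Leg 1 bearing: y=sinΔλ·cosφ2=0.20132998, x=cosφ1·sinφ2-sinφ1·cosφ2·cosΔλ=0.72734801; θ=atan2(y, x)=15.4721° ≈ 15.5°
Leg 2: φ1=0.9111020, φ2=-0.3077626, Δφ=-1.2188646, Δλ=-0.1359437 rad; a=sin²(Δφ/2)+cosφ1·cosφ2·sin²(Δλ/2)=0.3303385228; c=2·atan2(√a, √(1-a))=1.224599271; dist=6371·c=7801.922 ≈ 7801.9 km; running total=22368.5 km
Leg 2 bearing: y=sinΔλ·cosφ2=-0.12915753, x=cosφ1·sinφ2-sinφ1·cosφ2·cosΔλ=-0.93176084; θ=atan2(y, x)=-172.1081° <0 so +360° → 187.8919° ≈ 187.9°
Leg 3: φ1=-0.3077626, φ2=0.3049928, Δφ=0.6127554, Δλ=-2.2240923 rad; a=sin²(Δφ/2)+cosφ1·cosφ2·sin²(Δλ/2)=0.8217402082; c=2·atan2(√a, √(1-a))=2.269832766; dist=6371·c=14461.105 ≈ 14461.1 km; running total=36829.6 km
Leg 3 bearing: y=sinΔλ·cosφ2=-0.75743710, x=cosφ1·sinφ2-sinφ1·cosφ2·cosΔλ=0.11055309; θ=atan2(y, x)=-81.6959° <0 so +360° → 278.3041° ≈ 278.3°
Leg 4: φ1=0.3049928, φ2=-0.0923279, Δφ=-0.3973207, Δλ=0.8033209 rad; a=sin²(Δφ/2)+cosφ1·cosφ2·sin²(Δλ/2)=0.1841145715; c=2·atan2(√a, √(1-a))=0.886960717; dist=6371·c=5650.827 ≈ 5650.8 km; running total=42480.4 km
Leg 4 bearing: y=sinΔλ·cosφ2=0.71660066, x=cosφ1·sinφ2-sinφ1·cosφ2·cosΔλ=-0.29554877; θ=atan2(y, x)=112.4128° ≈ 112.4°
Leg 5: φ1=-0.0923279, φ2=1.0640330, Δφ=1.1563609, Δλ=-2.8260284 rad; a=sin²(Δφ/2)+cosφ1·cosφ2·sin²(Δλ/2)=0.7700141982; c=2·atan2(√a, √(1-a))=2.141267175; dist=6371·c=13642.013 ≈ 13642.0 km; running total=56122.4 km
Leg 5 bearing: y=sinΔλ·cosφ2=-0.15062976, x=cosφ1·sinφ2-sinφ1·cosφ2·cosΔλ=0.82805797; θ=atan2(y, x)=-10.3098° <0 so +360° → 349.6902° ≈ 349.7°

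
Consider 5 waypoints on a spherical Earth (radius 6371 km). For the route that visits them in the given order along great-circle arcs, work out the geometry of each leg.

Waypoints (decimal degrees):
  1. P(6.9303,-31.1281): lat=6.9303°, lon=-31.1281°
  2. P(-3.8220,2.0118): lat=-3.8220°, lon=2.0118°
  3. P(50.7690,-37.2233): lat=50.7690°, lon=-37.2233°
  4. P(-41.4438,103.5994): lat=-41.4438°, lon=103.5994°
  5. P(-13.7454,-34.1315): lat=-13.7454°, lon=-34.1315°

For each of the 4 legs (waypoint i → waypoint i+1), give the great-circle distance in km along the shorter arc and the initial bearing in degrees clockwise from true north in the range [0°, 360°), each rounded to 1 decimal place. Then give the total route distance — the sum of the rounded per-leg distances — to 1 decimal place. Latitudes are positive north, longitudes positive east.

Leg 1: φ1=0.1209566, φ2=-0.0667065, Δφ=-0.1876630, Δλ=0.5784004 rad; a=sin²(Δφ/2)+cosφ1·cosφ2·sin²(Δλ/2)=0.0893356447; c=2·atan2(√a, √(1-a))=0.607059987; dist=6371·c=3867.579 ≈ 3867.6 km; running total=3867.6 km
Leg 1 bearing: y=sinΔλ·cosφ2=0.54546935, x=cosφ1·sinφ2-sinφ1·cosφ2·cosΔλ=-0.16698006; θ=atan2(y, x)=107.0205° ≈ 107.0°
Leg 2: φ1=-0.0667065, φ2=0.8860862, Δφ=0.9527927, Δλ=-0.6847817 rad; a=sin²(Δφ/2)+cosφ1·cosφ2·sin²(Δλ/2)=0.2814273375; c=2·atan2(√a, √(1-a))=1.118374120; dist=6371·c=7125.162 ≈ 7125.2 km; running total=10992.8 km
Leg 2 bearing: y=sinΔλ·cosφ2=-0.40002615, x=cosφ1·sinφ2-sinφ1·cosφ2·cosΔλ=0.80553277; θ=atan2(y, x)=-26.4089° <0 so +360° → 333.5911° ≈ 333.6°
Leg 3: φ1=0.8860862, φ2=-0.7233308, Δφ=-1.6094170, Δλ=2.4578198 rad; a=sin²(Δφ/2)+cosφ1·cosφ2·sin²(Δλ/2)=0.9401036962; c=2·atan2(√a, √(1-a))=2.647095344; dist=6371·c=16864.644 ≈ 16864.6 km; running total=27857.4 km
Leg 3 bearing: y=sinΔλ·cosφ2=0.47354234, x=cosφ1·sinφ2-sinφ1·cosφ2·cosΔλ=0.03150561; θ=atan2(y, x)=86.1936° ≈ 86.2°
Leg 4: φ1=-0.7233308, φ2=-0.2399025, Δφ=0.4834283, Δλ=-2.4038577 rad; a=sin²(Δφ/2)+cosφ1·cosφ2·sin²(Δλ/2)=0.6907740952; c=2·atan2(√a, √(1-a))=1.962266944; dist=6371·c=12501.603 ≈ 12501.6 km; running total=40359.0 km
Leg 4 bearing: y=sinΔλ·cosφ2=-0.65335065, x=cosφ1·sinφ2-sinφ1·cosφ2·cosΔλ=-0.65387606; θ=atan2(y, x)=-135.0230° <0 so +360° → 224.9770° ≈ 225.0°

Leg 1: dist=3867.6 km, bearing=107.0°
Leg 2: dist=7125.2 km, bearing=333.6°
Leg 3: dist=16864.6 km, bearing=86.2°
Leg 4: dist=12501.6 km, bearing=225.0°
Total: 40359.0 km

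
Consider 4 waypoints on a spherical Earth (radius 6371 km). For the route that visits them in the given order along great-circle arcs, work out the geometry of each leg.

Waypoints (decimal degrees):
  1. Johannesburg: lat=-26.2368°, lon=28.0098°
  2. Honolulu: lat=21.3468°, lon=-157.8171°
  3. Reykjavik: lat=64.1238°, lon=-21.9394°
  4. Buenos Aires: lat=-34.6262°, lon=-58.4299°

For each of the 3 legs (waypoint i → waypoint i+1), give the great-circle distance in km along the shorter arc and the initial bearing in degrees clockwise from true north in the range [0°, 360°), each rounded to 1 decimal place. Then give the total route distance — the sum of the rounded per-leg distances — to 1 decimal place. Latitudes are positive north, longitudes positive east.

Leg 1: φ1=-0.4579185, φ2=0.3725719, Δφ=0.8304905, Δλ=-3.2432912 rad; a=sin²(Δφ/2)+cosφ1·cosφ2·sin²(Δλ/2)=0.9960218074; c=2·atan2(√a, √(1-a))=3.015363036; dist=6371·c=19210.878 ≈ 19210.9 km; running total=19210.9 km
Leg 1 bearing: y=sinΔλ·cosφ2=0.09455828, x=cosφ1·sinφ2-sinφ1·cosφ2·cosΔλ=-0.08311556; θ=atan2(y, x)=131.3151° ≈ 131.3°
Leg 2: φ1=0.3725719, φ2=1.1191714, Δφ=0.7465995, Δλ=2.3715132 rad; a=sin²(Δφ/2)+cosφ1·cosφ2·sin²(Δλ/2)=0.4821413146; c=2·atan2(√a, √(1-a))=1.535071357; dist=6371·c=9779.940 ≈ 9779.9 km; running total=28990.8 km
Leg 2 bearing: y=sinΔλ·cosφ2=0.30383785, x=cosφ1·sinφ2-sinφ1·cosφ2·cosΔλ=0.95205401; θ=atan2(y, x)=17.6999° ≈ 17.7°
Leg 3: φ1=1.1191714, φ2=-0.6043412, Δφ=-1.7235126, Δλ=-0.6368794 rad; a=sin²(Δφ/2)+cosφ1·cosφ2·sin²(Δλ/2)=0.6112640820; c=2·atan2(√a, √(1-a))=1.795203218; dist=6371·c=11437.240 ≈ 11437.2 km; running total=40428.0 km
Leg 3 bearing: y=sinΔλ·cosφ2=-0.48935608, x=cosφ1·sinφ2-sinφ1·cosφ2·cosΔλ=-0.84321518; θ=atan2(y, x)=-149.8715° <0 so +360° → 210.1285° ≈ 210.1°

Leg 1: dist=19210.9 km, bearing=131.3°
Leg 2: dist=9779.9 km, bearing=17.7°
Leg 3: dist=11437.2 km, bearing=210.1°
Total: 40428.0 km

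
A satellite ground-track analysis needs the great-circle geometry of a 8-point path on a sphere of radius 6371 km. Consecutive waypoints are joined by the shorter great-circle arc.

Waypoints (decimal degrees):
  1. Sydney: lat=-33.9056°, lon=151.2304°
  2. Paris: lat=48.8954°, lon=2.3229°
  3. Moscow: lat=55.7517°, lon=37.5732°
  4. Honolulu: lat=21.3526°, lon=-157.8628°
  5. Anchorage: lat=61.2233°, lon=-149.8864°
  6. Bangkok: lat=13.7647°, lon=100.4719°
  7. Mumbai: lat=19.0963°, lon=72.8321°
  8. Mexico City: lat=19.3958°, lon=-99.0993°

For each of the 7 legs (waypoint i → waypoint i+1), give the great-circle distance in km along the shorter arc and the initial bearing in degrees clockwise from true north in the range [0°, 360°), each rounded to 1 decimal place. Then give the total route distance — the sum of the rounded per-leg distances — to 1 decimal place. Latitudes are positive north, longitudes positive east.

Leg 1: φ1=-0.5917644, φ2=0.8533857, Δφ=1.4451501, Δλ=-2.5989262 rad; a=sin²(Δφ/2)+cosφ1·cosφ2·sin²(Δλ/2)=0.9437908936; c=2·atan2(√a, √(1-a))=2.662865086; dist=6371·c=16965.113 ≈ 16965.1 km; running total=16965.1 km
Leg 1 bearing: y=sinΔλ·cosφ2=-0.33951378, x=cosφ1·sinφ2-sinφ1·cosφ2·cosΔλ=0.31133417; θ=atan2(y, x)=-47.4792° <0 so +360° → 312.5208° ≈ 312.5°
Leg 2: φ1=0.8533857, φ2=0.9730507, Δφ=0.1196650, Δλ=0.6152338 rad; a=sin²(Δφ/2)+cosφ1·cosφ2·sin²(Δλ/2)=0.0374967922; c=2·atan2(√a, √(1-a))=0.389743848; dist=6371·c=2483.058 ≈ 2483.1 km; running total=19448.2 km
Leg 2 bearing: y=sinΔλ·cosφ2=0.32480841, x=cosφ1·sinφ2-sinφ1·cosφ2·cosΔλ=0.19713607; θ=atan2(y, x)=58.7452° ≈ 58.7°
Leg 3: φ1=0.9730507, φ2=0.3726732, Δφ=-0.6003776, Δλ=-3.4110017 rad; a=sin²(Δφ/2)+cosφ1·cosφ2·sin²(Δλ/2)=0.6021350112; c=2·atan2(√a, √(1-a))=1.776514275; dist=6371·c=11318.172 ≈ 11318.2 km; running total=30766.4 km
Leg 3 bearing: y=sinΔλ·cosφ2=0.24789177, x=cosφ1·sinφ2-sinφ1·cosφ2·cosΔλ=0.94700762; θ=atan2(y, x)=14.6688° ≈ 14.7°
Leg 4: φ1=0.3726732, φ2=1.0685482, Δφ=0.6958750, Δλ=0.1392144 rad; a=sin²(Δφ/2)+cosφ1·cosφ2·sin²(Δλ/2)=0.1184222992; c=2·atan2(√a, √(1-a))=0.702614293; dist=6371·c=4476.356 ≈ 4476.4 km; running total=35242.8 km
Leg 4 bearing: y=sinΔλ·cosφ2=0.06680119, x=cosφ1·sinφ2-sinφ1·cosφ2·cosΔλ=0.64275301; θ=atan2(y, x)=5.9334° ≈ 5.9°
Leg 5: φ1=1.0685482, φ2=0.2402393, Δφ=-0.8283088, Δλ=4.3695766 rad; a=sin²(Δφ/2)+cosφ1·cosφ2·sin²(Δλ/2)=0.4743088047; c=2·atan2(√a, √(1-a))=1.519391300; dist=6371·c=9680.042 ≈ 9680.0 km; running total=44922.8 km
Leg 5 bearing: y=sinΔλ·cosφ2=-0.91476518, x=cosφ1·sinφ2-sinφ1·cosφ2·cosΔλ=0.40070501; θ=atan2(y, x)=-66.3446° <0 so +360° → 293.6554° ≈ 293.7°
Leg 6: φ1=0.2402393, φ2=0.3332933, Δφ=0.0930540, Δλ=-0.4824055 rad; a=sin²(Δφ/2)+cosφ1·cosφ2·sin²(Δλ/2)=0.0545339571; c=2·atan2(√a, √(1-a))=0.471402836; dist=6371·c=3003.307 ≈ 3003.3 km; running total=47926.1 km
Leg 6 bearing: y=sinΔλ·cosφ2=-0.43838248, x=cosφ1·sinφ2-sinφ1·cosφ2·cosΔλ=0.11857831; θ=atan2(y, x)=-74.8642° <0 so +360° → 285.1358° ≈ 285.1°
Leg 7: φ1=0.3332933, φ2=0.3385206, Δφ=0.0052273, Δλ=-3.0007690 rad; a=sin²(Δφ/2)+cosφ1·cosφ2·sin²(Δλ/2)=0.8869351817; c=2·atan2(√a, √(1-a))=2.455725866; dist=6371·c=15645.429 ≈ 15645.4 km; running total=63571.5 km
Leg 7 bearing: y=sinΔλ·cosφ2=-0.13239287, x=cosφ1·sinφ2-sinφ1·cosφ2·cosΔλ=0.61935191; θ=atan2(y, x)=-12.0660° <0 so +360° → 347.9340° ≈ 347.9°

Leg 1: dist=16965.1 km, bearing=312.5°
Leg 2: dist=2483.1 km, bearing=58.7°
Leg 3: dist=11318.2 km, bearing=14.7°
Leg 4: dist=4476.4 km, bearing=5.9°
Leg 5: dist=9680.0 km, bearing=293.7°
Leg 6: dist=3003.3 km, bearing=285.1°
Leg 7: dist=15645.4 km, bearing=347.9°
Total: 63571.5 km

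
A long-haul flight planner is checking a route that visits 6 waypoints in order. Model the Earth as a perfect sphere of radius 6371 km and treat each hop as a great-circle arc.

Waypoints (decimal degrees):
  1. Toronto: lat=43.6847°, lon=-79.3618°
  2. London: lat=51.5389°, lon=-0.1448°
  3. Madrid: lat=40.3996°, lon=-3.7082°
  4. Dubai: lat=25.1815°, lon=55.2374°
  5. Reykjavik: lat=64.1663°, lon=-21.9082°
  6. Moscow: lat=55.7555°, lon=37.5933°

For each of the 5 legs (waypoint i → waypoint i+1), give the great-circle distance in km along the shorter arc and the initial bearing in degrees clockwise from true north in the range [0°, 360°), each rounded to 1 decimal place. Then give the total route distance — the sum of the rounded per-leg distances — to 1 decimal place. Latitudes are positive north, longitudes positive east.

Leg 1: φ1=0.7624418, φ2=0.8995235, Δφ=0.1370817, Δλ=1.3825975 rad; a=sin²(Δφ/2)+cosφ1·cosφ2·sin²(Δλ/2)=0.1875091554; c=2·atan2(√a, √(1-a))=0.895688250; dist=6371·c=5706.430 ≈ 5706.4 km; running total=5706.4 km
Leg 1 bearing: y=sinΔλ·cosφ2=0.61100068, x=cosφ1·sinφ2-sinφ1·cosφ2·cosΔλ=0.48587659; θ=atan2(y, x)=51.5078° ≈ 51.5°
Leg 2: φ1=0.8995235, φ2=0.7051060, Δφ=-0.1944175, Δλ=-0.0621931 rad; a=sin²(Δφ/2)+cosφ1·cosφ2·sin²(Δλ/2)=0.0098776957; c=2·atan2(√a, √(1-a))=0.199101894; dist=6371·c=1268.478 ≈ 1268.5 km; running total=6974.9 km
Leg 2 bearing: y=sinΔλ·cosφ2=-0.04733215, x=cosφ1·sinφ2-sinφ1·cosφ2·cosΔλ=-0.19204212; θ=atan2(y, x)=-166.1544° <0 so +360° → 193.8456° ≈ 193.8°
Leg 3: φ1=0.7051060, φ2=0.4395001, Δφ=-0.2656060, Δλ=1.0287948 rad; a=sin²(Δφ/2)+cosφ1·cosφ2·sin²(Δλ/2)=0.1843632465; c=2·atan2(√a, √(1-a))=0.887602163; dist=6371·c=5654.913 ≈ 5654.9 km; running total=12629.8 km
Leg 3 bearing: y=sinΔλ·cosφ2=0.77526308, x=cosφ1·sinφ2-sinφ1·cosφ2·cosΔλ=0.02146898; θ=atan2(y, x)=88.4137° ≈ 88.4°
Leg 4: φ1=0.4395001, φ2=1.1199132, Δφ=0.6804131, Δλ=-1.3464447 rad; a=sin²(Δφ/2)+cosφ1·cosφ2·sin²(Δλ/2)=0.2646513540; c=2·atan2(√a, √(1-a))=1.080715399; dist=6371·c=6885.238 ≈ 6885.2 km; running total=19515.0 km
Leg 4 bearing: y=sinΔλ·cosφ2=-0.42483978, x=cosφ1·sinφ2-sinφ1·cosφ2·cosΔλ=0.77327564; θ=atan2(y, x)=-28.7845° <0 so +360° → 331.2155° ≈ 331.2°
Leg 5: φ1=1.1199132, φ2=0.9731171, Δφ=-0.1467962, Δλ=1.0384971 rad; a=sin²(Δφ/2)+cosφ1·cosφ2·sin²(Δλ/2)=0.0657595261; c=2·atan2(√a, √(1-a))=0.518666600; dist=6371·c=3304.425 ≈ 3304.4 km; running total=22819.4 km
Leg 5 bearing: y=sinΔλ·cosφ2=0.48486824, x=cosφ1·sinφ2-sinφ1·cosφ2·cosΔλ=0.10316796; θ=atan2(y, x)=77.9880° ≈ 78.0°

Leg 1: dist=5706.4 km, bearing=51.5°
Leg 2: dist=1268.5 km, bearing=193.8°
Leg 3: dist=5654.9 km, bearing=88.4°
Leg 4: dist=6885.2 km, bearing=331.2°
Leg 5: dist=3304.4 km, bearing=78.0°
Total: 22819.4 km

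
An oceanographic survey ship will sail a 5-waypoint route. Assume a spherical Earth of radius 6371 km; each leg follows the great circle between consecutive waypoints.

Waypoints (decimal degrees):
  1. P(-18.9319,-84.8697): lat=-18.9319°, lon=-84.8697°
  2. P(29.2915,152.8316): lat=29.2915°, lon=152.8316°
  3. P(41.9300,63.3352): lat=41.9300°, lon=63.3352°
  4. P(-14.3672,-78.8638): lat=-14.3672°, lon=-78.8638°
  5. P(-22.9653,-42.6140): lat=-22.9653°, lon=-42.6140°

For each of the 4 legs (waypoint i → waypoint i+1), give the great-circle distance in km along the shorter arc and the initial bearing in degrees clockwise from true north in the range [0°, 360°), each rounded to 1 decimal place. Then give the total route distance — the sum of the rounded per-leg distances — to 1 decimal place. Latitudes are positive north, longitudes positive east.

Leg 1: φ1=-0.3304240, φ2=0.5112331, Δφ=0.8416571, Δλ=4.1486703 rad; a=sin²(Δφ/2)+cosφ1·cosφ2·sin²(Δλ/2)=0.7997702495; c=2·atan2(√a, √(1-a))=2.213723183; dist=6371·c=14103.630 ≈ 14103.6 km; running total=14103.6 km
Leg 1 bearing: y=sinΔλ·cosφ2=-0.73719880, x=cosφ1·sinφ2-sinφ1·cosφ2·cosΔλ=0.31159126; θ=atan2(y, x)=-67.0877° <0 so +360° → 292.9123° ≈ 292.9°
Leg 2: φ1=0.5112331, φ2=0.7318166, Δφ=0.2205834, Δλ=-1.5620068 rad; a=sin²(Δφ/2)+cosφ1·cosφ2·sin²(Δλ/2)=0.3336836750; c=2·atan2(√a, √(1-a))=1.231702507; dist=6371·c=7847.177 ≈ 7847.2 km; running total=21950.8 km
Leg 2 bearing: y=sinΔλ·cosφ2=-0.74393303, x=cosφ1·sinφ2-sinφ1·cosφ2·cosΔλ=0.57958534; θ=atan2(y, x)=-52.0785° <0 so +360° → 307.9215° ≈ 307.9°
Leg 3: φ1=0.7318166, φ2=-0.2507549, Δφ=-0.9825715, Δλ=-2.4818407 rad; a=sin²(Δφ/2)+cosφ1·cosφ2·sin²(Δλ/2)=0.8676311631; c=2·atan2(√a, √(1-a))=2.396849962; dist=6371·c=15270.331 ≈ 15270.3 km; running total=37221.1 km
Leg 3 bearing: y=sinΔλ·cosφ2=-0.59375197, x=cosφ1·sinφ2-sinφ1·cosφ2·cosΔλ=0.32687598; θ=atan2(y, x)=-61.1661° <0 so +360° → 298.8339° ≈ 298.8°
Leg 4: φ1=-0.2507549, φ2=-0.4008201, Δφ=-0.1500652, Δλ=0.6326784 rad; a=sin²(Δφ/2)+cosφ1·cosφ2·sin²(Δλ/2)=0.0919388398; c=2·atan2(√a, √(1-a))=0.616127650; dist=6371·c=3925.349 ≈ 3925.3 km; running total=41146.4 km
Leg 4 bearing: y=sinΔλ·cosφ2=0.54444064, x=cosφ1·sinφ2-sinφ1·cosφ2·cosΔλ=-0.19372339; θ=atan2(y, x)=109.5866° ≈ 109.6°

Leg 1: dist=14103.6 km, bearing=292.9°
Leg 2: dist=7847.2 km, bearing=307.9°
Leg 3: dist=15270.3 km, bearing=298.8°
Leg 4: dist=3925.3 km, bearing=109.6°
Total: 41146.4 km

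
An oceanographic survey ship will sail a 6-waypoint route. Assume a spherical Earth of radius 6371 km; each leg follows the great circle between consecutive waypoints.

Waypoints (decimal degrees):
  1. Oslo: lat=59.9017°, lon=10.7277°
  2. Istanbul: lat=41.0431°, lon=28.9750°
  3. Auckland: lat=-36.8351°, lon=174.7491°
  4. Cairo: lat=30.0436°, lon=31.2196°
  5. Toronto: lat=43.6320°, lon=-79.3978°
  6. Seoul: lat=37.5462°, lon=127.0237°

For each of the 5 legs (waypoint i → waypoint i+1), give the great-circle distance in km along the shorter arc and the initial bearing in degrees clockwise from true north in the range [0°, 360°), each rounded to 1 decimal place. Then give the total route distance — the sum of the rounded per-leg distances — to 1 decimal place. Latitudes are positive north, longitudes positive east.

Leg 1: dist=2444.3 km, bearing=140.9°
Leg 2: dist=17037.6 km, bearing=92.2°
Leg 3: dist=16569.7 km, bearing=268.1°
Leg 4: dist=9210.1 km, bearing=316.9°
Leg 5: dist=10603.6 km, bearing=339.2°
Total: 55865.3 km

Leg 1: φ1=1.0454819, φ2=0.7163372, Δφ=-0.3291447, Δλ=0.3184755 rad; a=sin²(Δφ/2)+cosφ1·cosφ2·sin²(Δλ/2)=0.0363502267; c=2·atan2(√a, √(1-a))=0.383663481; dist=6371·c=2444.320 ≈ 2444.3 km; running total=2444.3 km
Leg 1 bearing: y=sinΔλ·cosφ2=0.23615935, x=cosφ1·sinφ2-sinφ1·cosφ2·cosΔλ=-0.29042092; θ=atan2(y, x)=140.8833° ≈ 140.9°
Leg 2: φ1=0.7163372, φ2=-0.6428938, Δφ=-1.3592310, Δλ=2.5442380 rad; a=sin²(Δφ/2)+cosφ1·cosφ2·sin²(Δλ/2)=0.9463842249; c=2·atan2(√a, √(1-a))=2.674249634; dist=6371·c=17037.644 ≈ 17037.6 km; running total=19481.9 km
Leg 2 bearing: y=sinΔλ·cosφ2=0.45017063, x=cosφ1·sinφ2-sinφ1·cosφ2·cosΔλ=-0.01763228; θ=atan2(y, x)=92.2430° ≈ 92.2°
Leg 3: φ1=-0.6428938, φ2=0.5243597, Δφ=1.1672535, Δλ=-2.5050623 rad; a=sin²(Δφ/2)+cosφ1·cosφ2·sin²(Δλ/2)=0.9286505582; c=2·atan2(√a, √(1-a))=2.600800459; dist=6371·c=16569.700 ≈ 16569.7 km; running total=36051.6 km
Leg 3 bearing: y=sinΔλ·cosφ2=-0.51454683, x=cosφ1·sinφ2-sinφ1·cosφ2·cosΔλ=-0.01662390; θ=atan2(y, x)=-91.8505° <0 so +360° → 268.1495° ≈ 268.1°
Leg 4: φ1=0.5243597, φ2=0.7615221, Δφ=0.2371623, Δλ=-1.9306378 rad; a=sin²(Δφ/2)+cosφ1·cosφ2·sin²(Δλ/2)=0.4375775443; c=2·atan2(√a, √(1-a))=1.445624809; dist=6371·c=9210.076 ≈ 9210.1 km; running total=45261.7 km
Leg 4 bearing: y=sinΔλ·cosφ2=-0.67742997, x=cosφ1·sinφ2-sinφ1·cosφ2·cosΔλ=0.72491543; θ=atan2(y, x)=-43.0606° <0 so +360° → 316.9394° ≈ 316.9°
Leg 5: φ1=0.7615221, φ2=0.6553048, Δφ=-0.1062172, Δλ=3.6027348 rad; a=sin²(Δφ/2)+cosφ1·cosφ2·sin²(Δλ/2)=0.5467094391; c=2·atan2(√a, √(1-a))=1.664351620; dist=6371·c=10603.584 ≈ 10603.6 km; running total=55865.3 km
Leg 5 bearing: y=sinΔλ·cosφ2=-0.35280090, x=cosφ1·sinφ2-sinφ1·cosφ2·cosΔλ=0.93102333; θ=atan2(y, x)=-20.7536° <0 so +360° → 339.2464° ≈ 339.2°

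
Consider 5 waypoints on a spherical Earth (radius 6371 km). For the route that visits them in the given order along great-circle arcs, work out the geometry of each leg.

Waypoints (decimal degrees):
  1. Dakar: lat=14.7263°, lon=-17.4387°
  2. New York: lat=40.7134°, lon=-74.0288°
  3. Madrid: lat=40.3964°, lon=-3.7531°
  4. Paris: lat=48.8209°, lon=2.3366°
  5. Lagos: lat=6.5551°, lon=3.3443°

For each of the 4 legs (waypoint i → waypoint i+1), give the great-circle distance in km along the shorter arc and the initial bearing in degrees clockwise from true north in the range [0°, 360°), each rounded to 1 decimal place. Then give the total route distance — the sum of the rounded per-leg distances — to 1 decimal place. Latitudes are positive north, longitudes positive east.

Leg 1: dist=6147.7 km, bearing=309.7°
Leg 2: dist=5766.9 km, bearing=65.7°
Leg 3: dist=1052.7 km, bearing=25.1°
Leg 4: dist=4700.7 km, bearing=178.5°
Total: 17668.0 km

Leg 1: φ1=0.2570224, φ2=0.7105829, Δφ=0.4535605, Δλ=-0.9876836 rad; a=sin²(Δφ/2)+cosφ1·cosφ2·sin²(Δλ/2)=0.2152682299; c=2·atan2(√a, √(1-a))=0.964943234; dist=6371·c=6147.653 ≈ 6147.7 km; running total=6147.7 km
Leg 1 bearing: y=sinΔλ·cosφ2=-0.63272739, x=cosφ1·sinφ2-sinφ1·cosφ2·cosΔλ=0.52475454; θ=atan2(y, x)=-50.3293° <0 so +360° → 309.6707° ≈ 309.7°
Leg 2: φ1=0.7105829, φ2=0.7050502, Δφ=-0.0055327, Δλ=1.2265423 rad; a=sin²(Δφ/2)+cosφ1·cosφ2·sin²(Δλ/2)=0.1912276190; c=2·atan2(√a, √(1-a))=0.905179048; dist=6371·c=5766.896 ≈ 5766.9 km; running total=11914.6 km
Leg 2 bearing: y=sinΔλ·cosφ2=0.71689528, x=cosφ1·sinφ2-sinφ1·cosφ2·cosΔλ=0.32357322; θ=atan2(y, x)=65.7078° ≈ 65.7°
Leg 3: φ1=0.7050502, φ2=0.8520854, Δφ=0.1470353, Δλ=0.1062853 rad; a=sin²(Δφ/2)+cosφ1·cosφ2·sin²(Δλ/2)=0.0068099028; c=2·atan2(√a, √(1-a))=0.165232170; dist=6371·c=1052.694 ≈ 1052.7 km; running total=12967.3 km
Leg 3 bearing: y=sinΔλ·cosφ2=0.06984816, x=cosφ1·sinφ2-sinφ1·cosφ2·cosΔλ=0.14891389; θ=atan2(y, x)=25.1290° ≈ 25.1°
Leg 4: φ1=0.8520854, φ2=0.1144081, Δφ=-0.7376774, Δλ=0.0175877 rad; a=sin²(Δφ/2)+cosφ1·cosφ2·sin²(Δλ/2)=0.1300342391; c=2·atan2(√a, √(1-a))=0.737827773; dist=6371·c=4700.701 ≈ 4700.7 km; running total=17668.0 km
Leg 4 bearing: y=sinΔλ·cosφ2=0.01747180, x=cosφ1·sinφ2-sinφ1·cosφ2·cosΔλ=-0.67245526; θ=atan2(y, x)=178.5117° ≈ 178.5°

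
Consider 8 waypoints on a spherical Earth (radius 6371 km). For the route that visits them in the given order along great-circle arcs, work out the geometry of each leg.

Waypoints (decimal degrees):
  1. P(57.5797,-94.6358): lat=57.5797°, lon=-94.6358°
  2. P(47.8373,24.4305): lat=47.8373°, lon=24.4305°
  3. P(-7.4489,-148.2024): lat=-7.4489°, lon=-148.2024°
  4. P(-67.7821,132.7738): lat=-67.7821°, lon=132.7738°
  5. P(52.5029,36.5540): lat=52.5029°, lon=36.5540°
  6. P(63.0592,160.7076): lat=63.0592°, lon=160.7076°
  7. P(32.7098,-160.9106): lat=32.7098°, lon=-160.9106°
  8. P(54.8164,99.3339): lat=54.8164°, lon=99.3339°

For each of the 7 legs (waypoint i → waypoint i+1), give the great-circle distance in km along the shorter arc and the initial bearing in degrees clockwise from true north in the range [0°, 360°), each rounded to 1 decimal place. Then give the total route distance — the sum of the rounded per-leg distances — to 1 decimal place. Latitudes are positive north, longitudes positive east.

Leg 1: φ1=1.0049553, φ2=0.8349184, Δφ=-0.1700370, Δλ=2.0780990 rad; a=sin²(Δφ/2)+cosφ1·cosφ2·sin²(Δλ/2)=0.2745606564; c=2·atan2(√a, √(1-a))=1.103046803; dist=6371·c=7027.511 ≈ 7027.5 km; running total=7027.5 km
Leg 1 bearing: y=sinΔλ·cosφ2=0.58670118, x=cosφ1·sinφ2-sinφ1·cosφ2·cosΔλ=0.67267387; θ=atan2(y, x)=41.0947° ≈ 41.1°
Leg 2: φ1=0.8349184, φ2=-0.1300078, Δφ=-0.9649262, Δλ=-3.0130125 rad; a=sin²(Δφ/2)+cosφ1·cosφ2·sin²(Δλ/2)=0.8780875849; c=2·atan2(√a, √(1-a))=2.428244469; dist=6371·c=15470.346 ≈ 15470.3 km; running total=22497.8 km
Leg 2 bearing: y=sinΔλ·cosφ2=-0.12714403, x=cosφ1·sinφ2-sinφ1·cosφ2·cosΔλ=0.64189836; θ=atan2(y, x)=-11.2038° <0 so +360° → 348.7962° ≈ 348.8°
Leg 3: φ1=-0.1300078, φ2=-1.1830208, Δφ=-1.0530130, Δλ=4.9039598 rad; a=sin²(Δφ/2)+cosφ1·cosφ2·sin²(Δλ/2)=0.4042974243; c=2·atan2(√a, √(1-a))=1.378202759; dist=6371·c=8780.530 ≈ 8780.5 km; running total=31278.3 km
Leg 3 bearing: y=sinΔλ·cosφ2=-0.37121265, x=cosφ1·sinφ2-sinφ1·cosφ2·cosΔλ=-0.90860621; θ=atan2(y, x)=-157.7774° <0 so +360° → 202.2226° ≈ 202.2°
Leg 4: φ1=-1.1830208, φ2=0.9163485, Δφ=2.0993693, Δλ=-1.6793523 rad; a=sin²(Δφ/2)+cosφ1·cosφ2·sin²(Δλ/2)=0.8797076362; c=2·atan2(√a, √(1-a))=2.433210227; dist=6371·c=15501.982 ≈ 15502.0 km; running total=46780.3 km
Leg 4 bearing: y=sinΔλ·cosφ2=-0.60513809, x=cosφ1·sinφ2-sinφ1·cosφ2·cosΔλ=0.23894841; θ=atan2(y, x)=-68.4526° <0 so +360° → 291.5474° ≈ 291.5°
Leg 5: φ1=0.9163485, φ2=1.1005907, Δφ=0.1842422, Δλ=2.1668891 rad; a=sin²(Δφ/2)+cosφ1·cosφ2·sin²(Δλ/2)=0.2237758594; c=2·atan2(√a, √(1-a))=0.985497754; dist=6371·c=6278.606 ≈ 6278.6 km; running total=53058.9 km
Leg 5 bearing: y=sinΔλ·cosφ2=0.37493121, x=cosφ1·sinφ2-sinφ1·cosφ2·cosΔλ=0.74446456; θ=atan2(y, x)=26.7310° ≈ 26.7°
Leg 6: φ1=1.1005907, φ2=0.5708937, Δφ=-0.5296970, Δλ=-5.6132965 rad; a=sin²(Δφ/2)+cosφ1·cosφ2·sin²(Δλ/2)=0.1097125944; c=2·atan2(√a, √(1-a))=0.675211431; dist=6371·c=4301.772 ≈ 4301.8 km; running total=57360.7 km
Leg 6 bearing: y=sinΔλ·cosφ2=0.52243566, x=cosφ1·sinφ2-sinφ1·cosφ2·cosΔλ=-0.34316752; θ=atan2(y, x)=123.2993° ≈ 123.3°
Leg 7: φ1=0.5708937, φ2=0.9567267, Δφ=0.3858330, Δλ=4.5421234 rad; a=sin²(Δφ/2)+cosφ1·cosφ2·sin²(Δλ/2)=0.3202445920; c=2·atan2(√a, √(1-a))=1.203052720; dist=6371·c=7664.649 ≈ 7664.6 km; running total=65025.3 km
Leg 7 bearing: y=sinΔλ·cosφ2=-0.56786645, x=cosφ1·sinφ2-sinφ1·cosφ2·cosΔλ=0.74045909; θ=atan2(y, x)=-37.4850° <0 so +360° → 322.5150° ≈ 322.5°

Leg 1: dist=7027.5 km, bearing=41.1°
Leg 2: dist=15470.3 km, bearing=348.8°
Leg 3: dist=8780.5 km, bearing=202.2°
Leg 4: dist=15502.0 km, bearing=291.5°
Leg 5: dist=6278.6 km, bearing=26.7°
Leg 6: dist=4301.8 km, bearing=123.3°
Leg 7: dist=7664.6 km, bearing=322.5°
Total: 65025.3 km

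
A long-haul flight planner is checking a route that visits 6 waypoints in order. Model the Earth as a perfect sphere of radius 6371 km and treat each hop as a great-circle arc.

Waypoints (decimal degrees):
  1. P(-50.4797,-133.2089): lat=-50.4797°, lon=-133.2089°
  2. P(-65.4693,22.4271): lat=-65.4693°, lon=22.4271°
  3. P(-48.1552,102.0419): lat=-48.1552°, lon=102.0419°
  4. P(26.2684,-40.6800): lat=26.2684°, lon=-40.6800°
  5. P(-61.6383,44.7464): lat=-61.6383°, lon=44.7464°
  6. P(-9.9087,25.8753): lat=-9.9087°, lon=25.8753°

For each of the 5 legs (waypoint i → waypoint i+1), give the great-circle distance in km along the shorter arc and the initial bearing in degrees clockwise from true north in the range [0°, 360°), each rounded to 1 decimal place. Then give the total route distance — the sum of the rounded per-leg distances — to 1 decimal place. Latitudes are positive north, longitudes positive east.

Leg 1: φ1=-0.8810370, φ2=-1.1426548, Δφ=-0.2616179, Δλ=2.7163606 rad; a=sin²(Δφ/2)+cosφ1·cosφ2·sin²(Δλ/2)=0.2694500644; c=2·atan2(√a, √(1-a))=1.091562024; dist=6371·c=6954.342 ≈ 6954.3 km; running total=6954.3 km
Leg 1 bearing: y=sinΔλ·cosφ2=0.17127541, x=cosφ1·sinφ2-sinφ1·cosφ2·cosΔλ=-0.87066161; θ=atan2(y, x)=168.8710° ≈ 168.9°
Leg 2: φ1=-1.1426548, φ2=-0.8404668, Δφ=0.3021881, Δλ=1.3895404 rad; a=sin²(Δφ/2)+cosφ1·cosφ2·sin²(Δλ/2)=0.1361785802; c=2·atan2(√a, √(1-a))=0.755916982; dist=6371·c=4815.947 ≈ 4815.9 km; running total=11770.2 km
Leg 2 bearing: y=sinΔλ·cosφ2=0.65618652, x=cosφ1·sinφ2-sinφ1·cosφ2·cosΔλ=-0.19988783; θ=atan2(y, x)=106.9418° ≈ 106.9°
Leg 3: φ1=-0.8404668, φ2=0.4584701, Δφ=1.2989369, Δλ=-2.4909671 rad; a=sin²(Δφ/2)+cosφ1·cosφ2·sin²(Δλ/2)=0.9028541494; c=2·atan2(√a, √(1-a))=2.507666644; dist=6371·c=15976.344 ≈ 15976.3 km; running total=27746.5 km
Leg 3 bearing: y=sinΔλ·cosφ2=-0.54313569, x=cosφ1·sinφ2-sinφ1·cosφ2·cosΔλ=-0.23630016; θ=atan2(y, x)=-113.5122° <0 so +360° → 246.4878° ≈ 246.5°
Leg 4: φ1=0.4584701, φ2=-1.0757913, Δφ=-1.5342613, Δλ=1.4909719 rad; a=sin²(Δφ/2)+cosφ1·cosφ2·sin²(Δλ/2)=0.6777425672; c=2·atan2(√a, √(1-a))=1.934229380; dist=6371·c=12322.975 ≈ 12323.0 km; running total=40069.5 km
Leg 4 bearing: y=sinΔλ·cosφ2=0.47352345, x=cosφ1·sinφ2-sinφ1·cosφ2·cosΔλ=-0.80585722; θ=atan2(y, x)=149.5614° ≈ 149.6°
Leg 5: φ1=-1.0757913, φ2=-0.1729394, Δφ=0.9028518, Δλ=-0.3293628 rad; a=sin²(Δφ/2)+cosφ1·cosφ2·sin²(Δλ/2)=0.2028897207; c=2·atan2(√a, √(1-a))=0.934500116; dist=6371·c=5953.700 ≈ 5953.7 km; running total=46023.2 km
Leg 5 bearing: y=sinΔλ·cosφ2=-0.31861548, x=cosφ1·sinφ2-sinφ1·cosφ2·cosΔλ=0.73850261; θ=atan2(y, x)=-23.3370° <0 so +360° → 336.6630° ≈ 336.7°

Leg 1: dist=6954.3 km, bearing=168.9°
Leg 2: dist=4815.9 km, bearing=106.9°
Leg 3: dist=15976.3 km, bearing=246.5°
Leg 4: dist=12323.0 km, bearing=149.6°
Leg 5: dist=5953.7 km, bearing=336.7°
Total: 46023.2 km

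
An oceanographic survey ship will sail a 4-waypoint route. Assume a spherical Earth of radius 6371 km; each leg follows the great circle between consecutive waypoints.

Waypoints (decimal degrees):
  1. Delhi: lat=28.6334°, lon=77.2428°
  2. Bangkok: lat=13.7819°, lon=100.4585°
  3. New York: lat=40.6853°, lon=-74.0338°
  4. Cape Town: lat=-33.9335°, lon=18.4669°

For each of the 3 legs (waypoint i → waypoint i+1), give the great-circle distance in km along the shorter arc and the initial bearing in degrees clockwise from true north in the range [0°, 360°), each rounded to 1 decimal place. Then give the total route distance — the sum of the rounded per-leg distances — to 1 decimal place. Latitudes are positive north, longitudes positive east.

Leg 1: dist=2908.8 km, bearing=119.7°
Leg 2: dist=13932.0 km, bearing=354.9°
Leg 3: dist=12569.4 km, bearing=115.7°
Total: 29410.2 km

Leg 1: φ1=0.4997471, φ2=0.2405395, Δφ=-0.2592076, Δλ=0.4051904 rad; a=sin²(Δφ/2)+cosφ1·cosφ2·sin²(Δλ/2)=0.0512152335; c=2·atan2(√a, √(1-a))=0.456570981; dist=6371·c=2908.814 ≈ 2908.8 km; running total=2908.8 km
Leg 1 bearing: y=sinΔλ·cosφ2=0.38284475, x=cosφ1·sinφ2-sinφ1·cosφ2·cosΔλ=-0.21862943; θ=atan2(y, x)=119.7292° ≈ 119.7°
Leg 2: φ1=0.2405395, φ2=0.7100924, Δφ=0.4695529, Δλ=-3.0454652 rad; a=sin²(Δφ/2)+cosφ1·cosφ2·sin²(Δλ/2)=0.7888844309; c=2·atan2(√a, √(1-a))=2.186788798; dist=6371·c=13932.031 ≈ 13932.0 km; running total=16840.8 km
Leg 2 bearing: y=sinΔλ·cosφ2=-0.07278143, x=cosφ1·sinφ2-sinφ1·cosφ2·cosΔλ=0.81294896; θ=atan2(y, x)=-5.1159° <0 so +360° → 354.8841° ≈ 354.9°
Leg 3: φ1=0.7100924, φ2=-0.5922513, Δφ=-1.3023437, Δλ=1.6144418 rad; a=sin²(Δφ/2)+cosφ1·cosφ2·sin²(Δλ/2)=0.6956817081; c=2·atan2(√a, √(1-a))=1.972909047; dist=6371·c=12569.404 ≈ 12569.4 km; running total=29410.2 km
Leg 3 bearing: y=sinΔλ·cosφ2=0.82889592, x=cosφ1·sinφ2-sinφ1·cosφ2·cosΔλ=-0.39970768; θ=atan2(y, x)=115.7442° ≈ 115.7°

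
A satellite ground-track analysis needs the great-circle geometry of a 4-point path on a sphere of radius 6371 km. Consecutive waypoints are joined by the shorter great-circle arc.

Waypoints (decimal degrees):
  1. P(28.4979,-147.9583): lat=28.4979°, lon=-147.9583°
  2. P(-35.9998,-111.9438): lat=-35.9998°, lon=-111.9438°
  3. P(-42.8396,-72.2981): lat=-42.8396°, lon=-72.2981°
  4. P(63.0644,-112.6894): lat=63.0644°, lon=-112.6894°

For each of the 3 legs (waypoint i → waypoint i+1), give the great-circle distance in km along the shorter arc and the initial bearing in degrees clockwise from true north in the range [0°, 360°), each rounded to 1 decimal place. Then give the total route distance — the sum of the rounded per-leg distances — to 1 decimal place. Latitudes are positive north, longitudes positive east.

Leg 1: φ1=0.4973822, φ2=-0.6283150, Δφ=-1.1256972, Δλ=0.6285716 rad; a=sin²(Δφ/2)+cosφ1·cosφ2·sin²(Δλ/2)=0.3526731049; c=2·atan2(√a, √(1-a))=1.271703123; dist=6371·c=8102.021 ≈ 8102.0 km; running total=8102.0 km
Leg 1 bearing: y=sinΔλ·cosφ2=0.47569509, x=cosφ1·sinφ2-sinφ1·cosφ2·cosΔλ=-0.82879028; θ=atan2(y, x)=150.1458° ≈ 150.1°
Leg 2: φ1=-0.6283150, φ2=-0.7476921, Δφ=-0.1193770, Δλ=0.6919480 rad; a=sin²(Δφ/2)+cosφ1·cosφ2·sin²(Δλ/2)=0.0717775907; c=2·atan2(√a, √(1-a))=0.542453209; dist=6371·c=3455.969 ≈ 3456.0 km; running total=11558.0 km
Leg 2 bearing: y=sinΔλ·cosφ2=0.46784807, x=cosφ1·sinφ2-sinφ1·cosφ2·cosΔλ=-0.21822112; θ=atan2(y, x)=115.0060° ≈ 115.0°
Leg 3: φ1=-0.7476921, φ2=1.1006814, Δφ=1.8483735, Δλ=-0.7049612 rad; a=sin²(Δφ/2)+cosφ1·cosφ2·sin²(Δλ/2)=0.6766003831; c=2·atan2(√a, √(1-a))=1.931786506; dist=6371·c=12307.412 ≈ 12307.4 km; running total=23865.4 km
Leg 3 bearing: y=sinΔλ·cosφ2=-0.29353863, x=cosφ1·sinφ2-sinφ1·cosφ2·cosΔλ=0.88830417; θ=atan2(y, x)=-18.2861° <0 so +360° → 341.7139° ≈ 341.7°

Leg 1: dist=8102.0 km, bearing=150.1°
Leg 2: dist=3456.0 km, bearing=115.0°
Leg 3: dist=12307.4 km, bearing=341.7°
Total: 23865.4 km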